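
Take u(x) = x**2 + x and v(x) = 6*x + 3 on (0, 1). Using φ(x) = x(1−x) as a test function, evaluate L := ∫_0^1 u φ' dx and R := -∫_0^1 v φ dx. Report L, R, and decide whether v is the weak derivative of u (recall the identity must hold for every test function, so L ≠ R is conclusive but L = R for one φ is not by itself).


LHS = -1/3, RHS = -1. No, v is not the weak derivative of u.

u(x) = x**2 + x, classical derivative u'(x) = 2*x + 1.
φ(x) = x(1−x), so φ'(x) = 1 - 2*x.
Note φ(0) = φ(1) = 0, so the boundary term u·φ vanishes.
LHS = ∫_0^1 u(x) φ'(x) dx = ∫_0^1 (-2*x^3 - x^2 + x) dx. Term by term:
  ∫_0^1 -2*x^3 dx = -1/2;  ∫_0^1 -x^2 dx = -1/3;  ∫_0^1 x dx = 1/2.
Sum: -1/2 − 1/3 + 1/2 = -1/3.
So LHS = -1/3.
∫_0^1 v(x) φ(x) dx = ∫_0^1 (-6*x^3 + 3*x^2 + 3*x) dx. Term by term:
  ∫_0^1 -6*x^3 dx = -3/2;  ∫_0^1 3*x^2 dx = 1;  ∫_0^1 3*x dx = 3/2.
Sum: -3/2 + 1 + 3/2 = 1.
So RHS = -∫_0^1 v(x) φ(x) dx = -1.
LHS − RHS = 2/3 ≠ 0, so the identity fails.
(For a valid weak derivative the identity must hold for EVERY test function, in particular this one. The failure shows v is NOT the weak derivative of u.)
Correct weak derivative would be u'(x) = 2*x + 1.


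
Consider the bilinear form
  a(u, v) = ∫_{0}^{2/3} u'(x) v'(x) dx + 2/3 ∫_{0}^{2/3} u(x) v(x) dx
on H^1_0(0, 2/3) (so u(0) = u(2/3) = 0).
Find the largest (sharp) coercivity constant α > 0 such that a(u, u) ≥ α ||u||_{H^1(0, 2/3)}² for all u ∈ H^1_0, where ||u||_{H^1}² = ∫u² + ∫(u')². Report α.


α = (8 + 27*π^2)/(3*(4 + 9*π^2))

Coercivity of a(·,·) on H^1_0(0, 2/3) means a(u, u) ≥ α ||u||_{H^1}² for every u ∈ H^1_0.
The interval has length L = 2/3, and Poincaré/coercivity depend only on L. Here a(u, u) = ∫(u')² + (2/3)·∫u².
Here 0 < c = 2/3 < 1. The condition a(u,u) ≥ α||u||_{H^1}² reads (1−α)∫(u')² ≥ (α−c)∫u². Any admissible α is ≤ 1 (rapidly oscillating u have ∫u²/∫(u')² → 0), and α = 1 would force 0 ≥ (1−c)∫u², impossible since c < 1; so 1−α > 0. By the sharp Poincaré inequality on H^1_0 of an interval of length L, ∫(u')² ≥ (π/L)²∫u² with equality for the first sine mode sin(π(x−x₀)/L) (x₀ the left endpoint), so the inequality holds for all u iff (1−α)(π/L)² ≥ α − c, i.e. α ≤ ((π/L)² + c)/((π/L)² + 1) = (1 + c(L/π)²)/(1 + (L/π)²). With (π/L)² = 9*π^2/4 and c = 2/3, the largest admissible constant is α = ((π/L)² + c)/((π/L)² + 1).
Simplifying, α = (8 + 27*π^2)/(3*(4 + 9*π^2)).


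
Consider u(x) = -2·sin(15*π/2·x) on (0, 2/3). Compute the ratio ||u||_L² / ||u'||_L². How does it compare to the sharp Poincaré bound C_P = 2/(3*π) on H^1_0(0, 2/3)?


||u||_L² / ||u'||_L² = 2/(15*π) < C_P = 2/(3*π).

u(x) = -2·sin(15*π/2·x), so u'(x) = -15*π*cos(15*π*x/2).
Writing u(x) = A·sin(kπx/L) with A = -2 and k = 5, use ∫_0^L sin²(kπx/L) dx = L/2 and ∫_0^L cos²(kπx/L) dx = L/2.
u² = 4·sin²(15*π/2·x) and (u')² = 225*π^2·cos²(15*π/2·x), and each of sin², cos² integrates to L/2 = 1/3 over (0, 2/3).
∫_0^2/3 u² dx = 4/3, so ||u||_L² = 2*sqrt(3)/3.
∫_0^2/3 (u')² dx = 75*π^2, so ||u'||_L² = 5*sqrt(3)*π.
Ratio ||u||_L² / ||u'||_L² = 2/(15*π).
Sharp Poincaré constant on H^1_0(0, 2/3) is C_P = L/π = 2/(3*π), achieved by sin(3*π/2·x).
This is the k = 5 harmonic; the ratio L/(kπ) is strictly less than C_P = L/π, consistent with the sharp inequality ||u||_L² ≤ C_P ||u'||_L².


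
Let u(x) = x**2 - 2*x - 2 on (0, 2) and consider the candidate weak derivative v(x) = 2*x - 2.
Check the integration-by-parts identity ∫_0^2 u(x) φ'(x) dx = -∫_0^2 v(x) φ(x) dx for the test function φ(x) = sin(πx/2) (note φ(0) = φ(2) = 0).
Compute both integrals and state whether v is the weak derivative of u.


LHS = 0, RHS = 0. Yes, v = u' weakly.

u(x) = x**2 - 2*x - 2, classical derivative u'(x) = 2*x - 2.
φ(x) = sin(πx/2), so φ'(x) = π*cos(π*x/2)/2.
Note φ(0) = φ(2) = 0, so the boundary term u·φ vanishes.
LHS = ∫_0^2 u(x) φ'(x) dx = ∫_0^2 (π*x^2*cos(π*x/2)/2 - π*x*cos(π*x/2) - π*cos(π*x/2)) dx. Term by term:
  ∫_0^2 -π*cos(π*x/2) dx = 0;  ∫_0^2 π*x^2*cos(π*x/2)/2 dx = -8/π;  ∫_0^2 -π*x*cos(π*x/2) dx = 8/π.
Sum: 0 − 8/π + 8/π = 0.
So LHS = 0.
∫_0^2 v(x) φ(x) dx = ∫_0^2 (2*x*sin(π*x/2) - 2*sin(π*x/2)) dx. Term by term:
  ∫_0^2 -2*sin(π*x/2) dx = -8/π;  ∫_0^2 2*x*sin(π*x/2) dx = 8/π.
Sum: -8/π + 8/π = 0.
So RHS = -∫_0^2 v(x) φ(x) dx = 0.
LHS = RHS, so the identity holds for this test φ.
Moreover u is smooth here and v(x) = u'(x) = 2*x - 2 pointwise, so the identity holds for every test function. Hence v is the weak derivative of u.


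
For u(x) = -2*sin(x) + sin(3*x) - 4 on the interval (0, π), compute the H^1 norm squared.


||u||_{H^1(0,π)}^2 = 80/3 + 25*π

u'(x) = -2*cos(x) + 3*cos(3*x).
Expand u² and (u')² and integrate term by term on (0, π), using: for integers n ≥ 1, ∫_0^π sin²(nx) dx = ∫_0^π cos²(nx) dx = π/2; for n ≠ n', ∫_0^π sin(nx)sin(n'x) dx = ∫_0^π cos(nx)cos(n'x) dx = 0; and by product-to-sum, ∫_0^π sin(nx)cos(n'x) dx = ½∫_0^π [sin((n+n')x) + sin((n−n')x)] dx, which is 0 when n+n' is even and 2n/(n²−n'²) when n+n' is odd (it need not vanish on (0, π)). For the constant mode: ∫_0^π 1 dx = π, ∫_0^π cos(nx) dx = 0, ∫_0^π sin(nx) dx = (1−(−1)^n)/n.
  u² squared terms: (-4)²·∫1 dx = 16·π = 16*π;  (-2)²·∫sin(x)² dx = 4·π/2 = 2*π;  (1)²·∫sin(3x)² dx = 1·π/2 = π/2.
  u² cross terms: 2·(-4)·(-2)·∫1·sin(x) dx = 16·(2) = 32;  2·(-4)·(1)·∫1·sin(3x) dx = -8·(2/3) = -16/3;  2·(-2)·(1)·∫sin(x)·sin(3x) dx = -4·(0) = 0.
  So ∫_0^π u² dx = 16*π + 2*π + π/2 + 32 − 16/3 + 0 = 80/3 + 37*π/2.
  (u')² squared terms: (-2)²·∫cos(x)² dx = 4·π/2 = 2*π;  (3)²·∫cos(3x)² dx = 9·π/2 = 9*π/2.
  (u')² cross terms: 2·(-2)·(3)·∫cos(x)·cos(3x) dx = -12·(0) = 0.
  So ∫_0^π (u')² dx = 2*π + 9*π/2 + 0 = 13*π/2.
||u||_{H^1}^2 = (80/3 + 37*π/2) + (13*π/2) = 80/3 + 25*π.


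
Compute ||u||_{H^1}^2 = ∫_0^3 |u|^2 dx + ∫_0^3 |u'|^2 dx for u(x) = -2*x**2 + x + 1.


||u||_{H^1}^2 = 1047/5

The H^1 norm (squared) on an interval (0, L) is
  ||u||_{H^1}^2 = ∫_0^L u(x)^2 dx + ∫_0^L u'(x)^2 dx.
Compute u'(x) = 1 - 4*x.
Then u(x)^2 = 4*x**4 - 4*x**3 - 3*x**2 + 2*x + 1 and u'(x)^2 = 16*x**2 - 8*x + 1.
Integrate each monomial from 0 to 3 using ∫_0^3 c·x^n dx = c·3^(n+1)/(n+1):
  ∫_0^3 u(x)^2 dx = ∫_0^3 (4*x^4 - 4*x^3 - 3*x^2 + 2*x + 1) dx. Term by term:
    ∫_0^3 4*x^4 dx = 972/5;  ∫_0^3 -4*x^3 dx = -81;  ∫_0^3 -3*x^2 dx = -27;
    ∫_0^3 2*x dx = 9;  ∫_0^3 1 dx = 3.
  Sum: 972/5 − 81 − 27 + 9 + 3 = 492/5.
  ∫_0^3 u'(x)^2 dx = ∫_0^3 (16*x^2 - 8*x + 1) dx. Term by term:
    ∫_0^3 16*x^2 dx = 144;  ∫_0^3 -8*x dx = -36;  ∫_0^3 1 dx = 3.
  Sum: 144 − 36 + 3 = 111.
Adding: ||u||_{H^1}^2 = 492/5 + 111 = 1047/5.


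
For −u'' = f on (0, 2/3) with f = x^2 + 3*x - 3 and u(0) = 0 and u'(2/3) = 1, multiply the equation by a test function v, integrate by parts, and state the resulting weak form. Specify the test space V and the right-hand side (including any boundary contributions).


V = {v ∈ H^1(0, 2/3) : v(0) = 0} (test functions vanish at x = 0 where u is specified); weak form: ∫_0^2/3 u'v' dx = ∫_0^2/3 (x^2 + 3*x - 3) v dx + v(2/3) for all v ∈ V.

Multiply both sides by a test function v and integrate from 0 to 2/3:
  ∫_0^2/3 −u''(x) v(x) dx = ∫_0^2/3 f(x) v(x) dx.
Integrate the LHS by parts once:
  ∫_0^2/3 −u'' v dx = −[u'(x) v(x)]_0^2/3 + ∫_0^2/3 u'(x) v'(x) dx.
Thus ∫_0^2/3 u'(x) v'(x) dx = ∫_0^2/3 f(x) v(x) dx + [u'(x) v(x)]_0^2/3.
Choose V so that boundary terms are either known or forced to vanish.
Mixed BC: u(0) = 0 (Dirichlet) and u'(2/3) = 1 (Neumann). Define V = {v ∈ H^1(0, 2/3) : v(0) = 0}. Then [u' v]_0^2/3 = u'(2/3)·v(2/3) − u'(0)·0 = v(2/3).
Weak formulation: find u (satisfying any essential BC) such that ∫_0^2/3 u'(x) v'(x) dx = ∫_0^2/3 f v dx + v(2/3) for all v ∈ V (Dirichlet at 0 absorbed into V; Neumann datum at x = 2/3 contributes the boundary term).
Substituting f(x) = x^2 + 3*x - 3, the right-hand side is ∫_0^2/3 (x^2 + 3*x - 3) v dx + v(2/3).


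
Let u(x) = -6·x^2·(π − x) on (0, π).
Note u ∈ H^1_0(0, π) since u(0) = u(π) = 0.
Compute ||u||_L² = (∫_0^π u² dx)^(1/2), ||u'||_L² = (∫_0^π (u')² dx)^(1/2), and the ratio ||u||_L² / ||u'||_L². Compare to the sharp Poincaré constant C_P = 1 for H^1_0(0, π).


||u||_L² / ||u'||_L² = sqrt(14)*π/14 < C_P = 1.

u(x) = -6·x^2·(π − x), so u'(x) = 6*x*(3*x - 2*π).
u(x) = -6·x^2·(π − x) vanishes at x = 0 and x = π, so u ∈ H^1_0(0, π). Differentiate via the product rule and integrate the resulting polynomials term by term.
  ∫_0^π u² dx = ∫_0^π (36*x^6 - 72*π*x^5 + 36*π^2*x^4) dx. Term by term:
    ∫_0^π 36*x^6 dx = 36*π^7/7;  ∫_0^π -72*π*x^5 dx = -12*π^7;  ∫_0^π 36*π^2*x^4 dx = 36*π^7/5.
  Sum: 36*π^7/7 − 12*π^7 + 36*π^7/5 = 12*π^7/35.
  ∫_0^π (u')² dx = ∫_0^π (324*x^4 - 432*π*x^3 + 144*π^2*x^2) dx. Term by term:
    ∫_0^π 324*x^4 dx = 324*π^5/5;  ∫_0^π -432*π*x^3 dx = -108*π^5;  ∫_0^π 144*π^2*x^2 dx = 48*π^5.
  Sum: 324*π^5/5 − 108*π^5 + 48*π^5 = 24*π^5/5.
∫_0^π u² dx = 12*π^7/35, so ||u||_L² = 2*sqrt(105)*π^(7/2)/35.
∫_0^π (u')² dx = 24*π^5/5, so ||u'||_L² = 2*sqrt(30)*π^(5/2)/5.
Ratio ||u||_L² / ||u'||_L² = sqrt(14)*π/14.
Sharp Poincaré constant on H^1_0(0, π) is C_P = L/π = 1, achieved by sin(x).
A polynomial bump cannot attain the sharp Poincaré constant (only the first sine eigenfunction does), so the ratio is strictly less than C_P, consistent with ||u||_L² ≤ C_P ||u'||_L².


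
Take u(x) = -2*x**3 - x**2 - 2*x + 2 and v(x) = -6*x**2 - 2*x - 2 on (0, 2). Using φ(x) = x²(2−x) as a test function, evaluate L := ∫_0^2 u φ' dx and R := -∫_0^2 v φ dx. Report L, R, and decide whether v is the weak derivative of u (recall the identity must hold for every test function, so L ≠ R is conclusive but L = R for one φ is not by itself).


LHS = 56/3, RHS = 56/3. Yes, v = u' weakly.

u(x) = -2*x**3 - x**2 - 2*x + 2, classical derivative u'(x) = -6*x**2 - 2*x - 2.
φ(x) = x²(2−x), so φ'(x) = x*(4 - 3*x).
Note φ(0) = φ(2) = 0, so the boundary term u·φ vanishes.
LHS = ∫_0^2 u(x) φ'(x) dx = ∫_0^2 (6*x^5 - 5*x^4 + 2*x^3 - 14*x^2 + 8*x) dx. Term by term:
  ∫_0^2 6*x^5 dx = 64;  ∫_0^2 -5*x^4 dx = -32;  ∫_0^2 2*x^3 dx = 8;
  ∫_0^2 -14*x^2 dx = -112/3;  ∫_0^2 8*x dx = 16.
Sum: 64 − 32 + 8 − 112/3 + 16 = 56/3.
So LHS = 56/3.
∫_0^2 v(x) φ(x) dx = ∫_0^2 (6*x^5 - 10*x^4 - 2*x^3 - 4*x^2) dx. Term by term:
  ∫_0^2 6*x^5 dx = 64;  ∫_0^2 -10*x^4 dx = -64;  ∫_0^2 -2*x^3 dx = -8;
  ∫_0^2 -4*x^2 dx = -32/3.
Sum: 64 − 64 − 8 − 32/3 = -56/3.
So RHS = -∫_0^2 v(x) φ(x) dx = 56/3.
LHS = RHS, so the identity holds for this test φ.
Moreover u is smooth here and v(x) = u'(x) = -6*x**2 - 2*x - 2 pointwise, so the identity holds for every test function. Hence v is the weak derivative of u.


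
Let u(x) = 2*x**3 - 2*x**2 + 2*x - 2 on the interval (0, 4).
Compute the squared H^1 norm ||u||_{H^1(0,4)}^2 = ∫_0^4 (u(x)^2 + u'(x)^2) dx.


||u||_{H^1}^2 = 370464/35

The H^1 norm (squared) on an interval (0, L) is
  ||u||_{H^1}^2 = ∫_0^L u(x)^2 dx + ∫_0^L u'(x)^2 dx.
Compute u'(x) = 6*x**2 - 4*x + 2.
Then u(x)^2 = 4*x**6 - 8*x**5 + 12*x**4 - 16*x**3 + 12*x**2 - 8*x + 4 and u'(x)^2 = 36*x**4 - 48*x**3 + 40*x**2 - 16*x + 4.
Integrate each monomial from 0 to 4 using ∫_0^4 c·x^n dx = c·4^(n+1)/(n+1):
  ∫_0^4 u(x)^2 dx = ∫_0^4 (4*x^6 - 8*x^5 + 12*x^4 - 16*x^3 + 12*x^2 - 8*x + 4) dx. Term by term:
    ∫_0^4 4*x^6 dx = 65536/7;  ∫_0^4 -8*x^5 dx = -16384/3;  ∫_0^4 12*x^4 dx = 12288/5;
    ∫_0^4 -16*x^3 dx = -1024;  ∫_0^4 12*x^2 dx = 256;  ∫_0^4 -8*x dx = -64;
    ∫_0^4 4 dx = 16.
  Sum: 65536/7 − 16384/3 + 12288/5 − 1024 + 256 − 64 + 16 = 581968/105.
  ∫_0^4 u'(x)^2 dx = ∫_0^4 (36*x^4 - 48*x^3 + 40*x^2 - 16*x + 4) dx. Term by term:
    ∫_0^4 36*x^4 dx = 36864/5;  ∫_0^4 -48*x^3 dx = -3072;  ∫_0^4 40*x^2 dx = 2560/3;
    ∫_0^4 -16*x dx = -128;  ∫_0^4 4 dx = 16.
  Sum: 36864/5 − 3072 + 2560/3 − 128 + 16 = 75632/15.
Adding: ||u||_{H^1}^2 = 581968/105 + 75632/15 = 370464/35.


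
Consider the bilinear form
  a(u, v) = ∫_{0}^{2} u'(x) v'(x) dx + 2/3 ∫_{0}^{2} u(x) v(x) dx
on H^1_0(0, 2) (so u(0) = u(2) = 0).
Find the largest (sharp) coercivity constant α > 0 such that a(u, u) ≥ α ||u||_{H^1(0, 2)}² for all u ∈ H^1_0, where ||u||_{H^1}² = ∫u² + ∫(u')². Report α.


α = (8/3 + π^2)/(4 + π^2)

Coercivity of a(·,·) on H^1_0(0, 2) means a(u, u) ≥ α ||u||_{H^1}² for every u ∈ H^1_0.
The interval has length L = 2, and Poincaré/coercivity depend only on L. Here a(u, u) = ∫(u')² + (2/3)·∫u².
Here 0 < c = 2/3 < 1. The condition a(u,u) ≥ α||u||_{H^1}² reads (1−α)∫(u')² ≥ (α−c)∫u². Any admissible α is ≤ 1 (rapidly oscillating u have ∫u²/∫(u')² → 0), and α = 1 would force 0 ≥ (1−c)∫u², impossible since c < 1; so 1−α > 0. By the sharp Poincaré inequality on H^1_0 of an interval of length L, ∫(u')² ≥ (π/L)²∫u² with equality for the first sine mode sin(π(x−x₀)/L) (x₀ the left endpoint), so the inequality holds for all u iff (1−α)(π/L)² ≥ α − c, i.e. α ≤ ((π/L)² + c)/((π/L)² + 1) = (1 + c(L/π)²)/(1 + (L/π)²). With (π/L)² = π^2/4 and c = 2/3, the largest admissible constant is α = ((π/L)² + c)/((π/L)² + 1).
Simplifying, α = (8/3 + π^2)/(4 + π^2).


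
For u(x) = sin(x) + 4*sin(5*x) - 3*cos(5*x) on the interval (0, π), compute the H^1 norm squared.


||u||_{H^1(0,π)}^2 = 326*π

u'(x) = 15*sin(5*x) + cos(x) + 20*cos(5*x).
Expand u² and (u')² and integrate term by term on (0, π), using: for integers n ≥ 1, ∫_0^π sin²(nx) dx = ∫_0^π cos²(nx) dx = π/2; for n ≠ n', ∫_0^π sin(nx)sin(n'x) dx = ∫_0^π cos(nx)cos(n'x) dx = 0; and by product-to-sum, ∫_0^π sin(nx)cos(n'x) dx = ½∫_0^π [sin((n+n')x) + sin((n−n')x)] dx, which is 0 when n+n' is even and 2n/(n²−n'²) when n+n' is odd (it need not vanish on (0, π)).
  u² squared terms: (-3)²·∫cos(5x)² dx = 9·π/2 = 9*π/2;  (4)²·∫sin(5x)² dx = 16·π/2 = 8*π;  (1)²·∫sin(x)² dx = 1·π/2 = π/2.
  u² cross terms: 2·(-3)·(4)·∫cos(5x)·sin(5x) dx = -24·(0) = 0;  2·(-3)·(1)·∫cos(5x)·sin(x) dx = -6·(0) = 0;  2·(4)·(1)·∫sin(5x)·sin(x) dx = 8·(0) = 0.
  So ∫_0^π u² dx = 9*π/2 + 8*π + π/2 + 0 + 0 + 0 = 13*π.
  (u')² squared terms: (15)²·∫sin(5x)² dx = 225·π/2 = 225*π/2;  (20)²·∫cos(5x)² dx = 400·π/2 = 200*π;  (1)²·∫cos(x)² dx = 1·π/2 = π/2.
  (u')² cross terms: 2·(15)·(20)·∫sin(5x)·cos(5x) dx = 600·(0) = 0;  2·(15)·(1)·∫sin(5x)·cos(x) dx = 30·(0) = 0;  2·(20)·(1)·∫cos(5x)·cos(x) dx = 40·(0) = 0.
  So ∫_0^π (u')² dx = 225*π/2 + 200*π + π/2 + 0 + 0 + 0 = 313*π.
||u||_{H^1}^2 = (13*π) + (313*π) = 326*π.


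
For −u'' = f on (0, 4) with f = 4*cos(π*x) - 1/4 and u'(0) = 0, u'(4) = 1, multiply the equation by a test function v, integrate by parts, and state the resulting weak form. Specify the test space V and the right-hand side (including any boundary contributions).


V = H^1(0, 4) (v unrestricted at boundary; u is determined up to an additive constant); weak form: ∫_0^4 u'v' dx = ∫_0^4 (4*cos(π*x) - 1/4) v dx + v(4) for all v ∈ V.

Multiply both sides by a test function v and integrate from 0 to 4:
  ∫_0^4 −u''(x) v(x) dx = ∫_0^4 f(x) v(x) dx.
Integrate the LHS by parts once:
  ∫_0^4 −u'' v dx = −[u'(x) v(x)]_0^4 + ∫_0^4 u'(x) v'(x) dx.
Thus ∫_0^4 u'(x) v'(x) dx = ∫_0^4 f(x) v(x) dx + [u'(x) v(x)]_0^4.
Choose V so that boundary terms are either known or forced to vanish.
u has inhomogeneous Neumann u'(0) = 0, u'(4) = 1. [u' v]_0^4 = (1)·v(4) − (0)·v(0) = v(4). Take V = H^1(0, 4); boundary term becomes part of RHS.
Weak formulation: find u (satisfying any essential BC) such that ∫_0^4 u'(x) v'(x) dx = ∫_0^4 f v dx + v(4) for all v ∈ V (Neumann data are natural BCs: they enter the RHS as boundary terms).
Substituting f(x) = 4*cos(π*x) - 1/4, the right-hand side is ∫_0^4 (4*cos(π*x) - 1/4) v dx + v(4).
Compatibility check (pure Neumann): taking v ≡ 1 ∈ V gives 0 = ∫_0^4 f dx + (1) − (0), i.e. ∫_0^4 f dx must equal u'(0) − u'(4) = -1. Indeed ∫_0^4 (4*cos(π*x) - 1/4) dx = -1, so the data are compatible. The solution is then unique only up to an additive constant (fix it e.g. by requiring ∫_0^4 u dx = 0).


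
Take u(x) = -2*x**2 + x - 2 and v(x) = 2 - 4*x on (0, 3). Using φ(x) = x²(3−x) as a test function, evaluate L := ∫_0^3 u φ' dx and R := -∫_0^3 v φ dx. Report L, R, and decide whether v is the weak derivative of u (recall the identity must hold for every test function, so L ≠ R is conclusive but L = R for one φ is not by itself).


LHS = 837/20, RHS = 351/10. No, v is not the weak derivative of u.

u(x) = -2*x**2 + x - 2, classical derivative u'(x) = 1 - 4*x.
φ(x) = x²(3−x), so φ'(x) = 3*x*(2 - x).
Note φ(0) = φ(3) = 0, so the boundary term u·φ vanishes.
LHS = ∫_0^3 u(x) φ'(x) dx = ∫_0^3 (6*x^4 - 15*x^3 + 12*x^2 - 12*x) dx. Term by term:
  ∫_0^3 6*x^4 dx = 1458/5;  ∫_0^3 -15*x^3 dx = -1215/4;  ∫_0^3 12*x^2 dx = 108;
  ∫_0^3 -12*x dx = -54.
Sum: 1458/5 − 1215/4 + 108 − 54 = 837/20.
So LHS = 837/20.
∫_0^3 v(x) φ(x) dx = ∫_0^3 (4*x^4 - 14*x^3 + 6*x^2) dx. Term by term:
  ∫_0^3 4*x^4 dx = 972/5;  ∫_0^3 -14*x^3 dx = -567/2;  ∫_0^3 6*x^2 dx = 54.
Sum: 972/5 − 567/2 + 54 = -351/10.
So RHS = -∫_0^3 v(x) φ(x) dx = 351/10.
LHS − RHS = 27/4 ≠ 0, so the identity fails.
(For a valid weak derivative the identity must hold for EVERY test function, in particular this one. The failure shows v is NOT the weak derivative of u.)
Correct weak derivative would be u'(x) = 1 - 4*x.


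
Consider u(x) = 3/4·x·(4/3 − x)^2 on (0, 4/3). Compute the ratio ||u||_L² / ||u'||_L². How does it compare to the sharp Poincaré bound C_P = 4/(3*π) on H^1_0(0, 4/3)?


||u||_L² / ||u'||_L² = 2*sqrt(14)/21 < C_P = 4/(3*π).

u(x) = 3/4·x·(4/3 − x)^2, so u'(x) = (3*x - 4)*(9*x - 4)/12.
u(x) = 3/4·x·(4/3 − x)^2 vanishes at x = 0 and x = 4/3, so u ∈ H^1_0(0, 4/3). Differentiate via the product rule and integrate the resulting polynomials term by term.
  ∫_0^4/3 u² dx = ∫_0^4/3 (9*x^6/16 - 3*x^5 + 6*x^4 - 16*x^3/3 + 16*x^2/9) dx. Term by term:
    ∫_0^4/3 9*x^6/16 dx = 1024/1701;  ∫_0^4/3 -3*x^5 dx = -2048/729;  ∫_0^4/3 6*x^4 dx = 2048/405;
    ∫_0^4/3 -16*x^3/3 dx = -1024/243;  ∫_0^4/3 16*x^2/9 dx = 1024/729.
  Sum: 1024/1701 − 2048/729 + 2048/405 − 1024/243 + 1024/729 = 1024/25515.
  ∫_0^4/3 (u')² dx = ∫_0^4/3 (81*x^4/16 - 18*x^3 + 22*x^2 - 32*x/3 + 16/9) dx. Term by term:
    ∫_0^4/3 81*x^4/16 dx = 64/15;  ∫_0^4/3 -18*x^3 dx = -128/9;  ∫_0^4/3 22*x^2 dx = 1408/81;
    ∫_0^4/3 -32*x/3 dx = -256/27;  ∫_0^4/3 16/9 dx = 64/27.
  Sum: 64/15 − 128/9 + 1408/81 − 256/27 + 64/27 = 128/405.
∫_0^4/3 u² dx = 1024/25515, so ||u||_L² = 32*sqrt(35)/945.
∫_0^4/3 (u')² dx = 128/405, so ||u'||_L² = 8*sqrt(10)/45.
Ratio ||u||_L² / ||u'||_L² = 2*sqrt(14)/21.
Sharp Poincaré constant on H^1_0(0, 4/3) is C_P = L/π = 4/(3*π), achieved by sin(3*π/4·x).
A polynomial bump cannot attain the sharp Poincaré constant (only the first sine eigenfunction does), so the ratio is strictly less than C_P, consistent with ||u||_L² ≤ C_P ||u'||_L².


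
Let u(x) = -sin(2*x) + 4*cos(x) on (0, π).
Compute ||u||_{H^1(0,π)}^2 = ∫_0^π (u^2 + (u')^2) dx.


||u||_{H^1(0,π)}^2 = -64/3 + 37*π/2

u'(x) = -4*sin(x) - 2*cos(2*x).
Expand u² and (u')² and integrate term by term on (0, π), using: for integers n ≥ 1, ∫_0^π sin²(nx) dx = ∫_0^π cos²(nx) dx = π/2; for n ≠ n', ∫_0^π sin(nx)sin(n'x) dx = ∫_0^π cos(nx)cos(n'x) dx = 0; and by product-to-sum, ∫_0^π sin(nx)cos(n'x) dx = ½∫_0^π [sin((n+n')x) + sin((n−n')x)] dx, which is 0 when n+n' is even and 2n/(n²−n'²) when n+n' is odd (it need not vanish on (0, π)).
  u² squared terms: (-1)²·∫sin(2x)² dx = 1·π/2 = π/2;  (4)²·∫cos(x)² dx = 16·π/2 = 8*π.
  u² cross terms: 2·(-1)·(4)·∫sin(2x)·cos(x) dx = -8·(4/3) = -32/3.
  So ∫_0^π u² dx = π/2 + 8*π − 32/3 = -32/3 + 17*π/2.
  (u')² squared terms: (-4)²·∫sin(x)² dx = 16·π/2 = 8*π;  (-2)²·∫cos(2x)² dx = 4·π/2 = 2*π.
  (u')² cross terms: 2·(-4)·(-2)·∫sin(x)·cos(2x) dx = 16·(-2/3) = -32/3.
  So ∫_0^π (u')² dx = 8*π + 2*π − 32/3 = -32/3 + 10*π.
||u||_{H^1}^2 = (-32/3 + 17*π/2) + (-32/3 + 10*π) = -64/3 + 37*π/2.


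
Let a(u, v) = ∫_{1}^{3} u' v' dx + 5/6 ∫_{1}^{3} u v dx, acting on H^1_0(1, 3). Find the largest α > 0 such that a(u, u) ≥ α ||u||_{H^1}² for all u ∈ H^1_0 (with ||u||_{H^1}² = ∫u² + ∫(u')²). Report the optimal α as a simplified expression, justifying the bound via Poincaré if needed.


α = (10/3 + π^2)/(4 + π^2)

Coercivity of a(·,·) on H^1_0(1, 3) means a(u, u) ≥ α ||u||_{H^1}² for every u ∈ H^1_0.
The interval has length L = 2, and Poincaré/coercivity depend only on L. Here a(u, u) = ∫(u')² + (5/6)·∫u².
Here 0 < c = 5/6 < 1. The condition a(u,u) ≥ α||u||_{H^1}² reads (1−α)∫(u')² ≥ (α−c)∫u². Any admissible α is ≤ 1 (rapidly oscillating u have ∫u²/∫(u')² → 0), and α = 1 would force 0 ≥ (1−c)∫u², impossible since c < 1; so 1−α > 0. By the sharp Poincaré inequality on H^1_0 of an interval of length L, ∫(u')² ≥ (π/L)²∫u² with equality for the first sine mode sin(π(x−x₀)/L) (x₀ the left endpoint), so the inequality holds for all u iff (1−α)(π/L)² ≥ α − c, i.e. α ≤ ((π/L)² + c)/((π/L)² + 1) = (1 + c(L/π)²)/(1 + (L/π)²). With (π/L)² = π^2/4 and c = 5/6, the largest admissible constant is α = ((π/L)² + c)/((π/L)² + 1).
Simplifying, α = (10/3 + π^2)/(4 + π^2).


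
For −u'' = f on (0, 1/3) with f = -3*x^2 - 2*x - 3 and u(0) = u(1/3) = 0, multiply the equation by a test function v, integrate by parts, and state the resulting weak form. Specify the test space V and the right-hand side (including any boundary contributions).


V = H^1_0(0, 1/3) (so v(0) = v(1/3) = 0); weak form: ∫_0^1/3 u'v' dx = ∫_0^1/3 (-3*x^2 - 2*x - 3) v dx for all v ∈ V.

Multiply both sides by a test function v and integrate from 0 to 1/3:
  ∫_0^1/3 −u''(x) v(x) dx = ∫_0^1/3 f(x) v(x) dx.
Integrate the LHS by parts once:
  ∫_0^1/3 −u'' v dx = −[u'(x) v(x)]_0^1/3 + ∫_0^1/3 u'(x) v'(x) dx.
Thus ∫_0^1/3 u'(x) v'(x) dx = ∫_0^1/3 f(x) v(x) dx + [u'(x) v(x)]_0^1/3.
Choose V so that boundary terms are either known or forced to vanish.
u is Dirichlet: u(0) = u(1/3) = 0. Let V = H^1_0(0, 1/3); then v(0) = v(1/3) = 0, and [u' v]_0^1/3 = 0.
Weak formulation: find u (satisfying any essential BC) such that ∫_0^1/3 u'(x) v'(x) dx = ∫_0^1/3 f v dx for all v ∈ V.
Substituting f(x) = -3*x^2 - 2*x - 3, the right-hand side is ∫_0^1/3 (-3*x^2 - 2*x - 3) v dx.


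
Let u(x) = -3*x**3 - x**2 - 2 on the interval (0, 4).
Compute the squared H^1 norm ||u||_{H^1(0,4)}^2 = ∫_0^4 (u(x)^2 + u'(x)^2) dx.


||u||_{H^1}^2 = 4747408/105

The H^1 norm (squared) on an interval (0, L) is
  ||u||_{H^1}^2 = ∫_0^L u(x)^2 dx + ∫_0^L u'(x)^2 dx.
Compute u'(x) = -9*x**2 - 2*x.
Then u(x)^2 = 9*x**6 + 6*x**5 + x**4 + 12*x**3 + 4*x**2 + 4 and u'(x)^2 = 81*x**4 + 36*x**3 + 4*x**2.
Integrate each monomial from 0 to 4 using ∫_0^4 c·x^n dx = c·4^(n+1)/(n+1):
  ∫_0^4 u(x)^2 dx = ∫_0^4 (9*x^6 + 6*x^5 + x^4 + 12*x^3 + 4*x^2 + 4) dx. Term by term:
    ∫_0^4 9*x^6 dx = 147456/7;  ∫_0^4 6*x^5 dx = 4096;  ∫_0^4 x^4 dx = 1024/5;
    ∫_0^4 12*x^3 dx = 768;  ∫_0^4 4*x^2 dx = 256/3;  ∫_0^4 4 dx = 16.
  Sum: 147456/7 + 4096 + 1024/5 + 768 + 256/3 + 16 = 2754704/105.
  ∫_0^4 u'(x)^2 dx = ∫_0^4 (81*x^4 + 36*x^3 + 4*x^2) dx. Term by term:
    ∫_0^4 81*x^4 dx = 82944/5;  ∫_0^4 36*x^3 dx = 2304;  ∫_0^4 4*x^2 dx = 256/3.
  Sum: 82944/5 + 2304 + 256/3 = 284672/15.
Adding: ||u||_{H^1}^2 = 2754704/105 + 284672/15 = 4747408/105.


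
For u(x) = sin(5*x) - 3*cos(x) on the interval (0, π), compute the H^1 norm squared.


||u||_{H^1(0,π)}^2 = 22*π

u'(x) = 3*sin(x) + 5*cos(5*x).
Expand u² and (u')² and integrate term by term on (0, π), using: for integers n ≥ 1, ∫_0^π sin²(nx) dx = ∫_0^π cos²(nx) dx = π/2; for n ≠ n', ∫_0^π sin(nx)sin(n'x) dx = ∫_0^π cos(nx)cos(n'x) dx = 0; and by product-to-sum, ∫_0^π sin(nx)cos(n'x) dx = ½∫_0^π [sin((n+n')x) + sin((n−n')x)] dx, which is 0 when n+n' is even and 2n/(n²−n'²) when n+n' is odd (it need not vanish on (0, π)).
  u² squared terms: (-3)²·∫cos(x)² dx = 9·π/2 = 9*π/2;  (1)²·∫sin(5x)² dx = 1·π/2 = π/2.
  u² cross terms: 2·(-3)·(1)·∫cos(x)·sin(5x) dx = -6·(0) = 0.
  So ∫_0^π u² dx = 9*π/2 + π/2 + 0 = 5*π.
  (u')² squared terms: (3)²·∫sin(x)² dx = 9·π/2 = 9*π/2;  (5)²·∫cos(5x)² dx = 25·π/2 = 25*π/2.
  (u')² cross terms: 2·(3)·(5)·∫sin(x)·cos(5x) dx = 30·(0) = 0.
  So ∫_0^π (u')² dx = 9*π/2 + 25*π/2 + 0 = 17*π.
||u||_{H^1}^2 = (5*π) + (17*π) = 22*π.


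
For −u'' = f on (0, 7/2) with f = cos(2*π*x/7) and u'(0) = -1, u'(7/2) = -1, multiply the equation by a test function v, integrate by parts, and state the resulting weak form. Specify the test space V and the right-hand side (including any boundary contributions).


V = H^1(0, 7/2) (v unrestricted at boundary; u is determined up to an additive constant); weak form: ∫_0^7/2 u'v' dx = ∫_0^7/2 (cos(2*π*x/7)) v dx − v(7/2) + v(0) for all v ∈ V.

Multiply both sides by a test function v and integrate from 0 to 7/2:
  ∫_0^7/2 −u''(x) v(x) dx = ∫_0^7/2 f(x) v(x) dx.
Integrate the LHS by parts once:
  ∫_0^7/2 −u'' v dx = −[u'(x) v(x)]_0^7/2 + ∫_0^7/2 u'(x) v'(x) dx.
Thus ∫_0^7/2 u'(x) v'(x) dx = ∫_0^7/2 f(x) v(x) dx + [u'(x) v(x)]_0^7/2.
Choose V so that boundary terms are either known or forced to vanish.
u has inhomogeneous Neumann u'(0) = -1, u'(7/2) = -1. [u' v]_0^7/2 = (-1)·v(7/2) − (-1)·v(0) = − v(7/2) + v(0). Take V = H^1(0, 7/2); boundary term becomes part of RHS.
Weak formulation: find u (satisfying any essential BC) such that ∫_0^7/2 u'(x) v'(x) dx = ∫_0^7/2 f v dx − v(7/2) + v(0) for all v ∈ V (Neumann data are natural BCs: they enter the RHS as boundary terms).
Substituting f(x) = cos(2*π*x/7), the right-hand side is ∫_0^7/2 (cos(2*π*x/7)) v dx − v(7/2) + v(0).
Compatibility check (pure Neumann): taking v ≡ 1 ∈ V gives 0 = ∫_0^7/2 f dx + (-1) − (-1), i.e. ∫_0^7/2 f dx must equal u'(0) − u'(7/2) = 0. Indeed ∫_0^7/2 (cos(2*π*x/7)) dx = 0, so the data are compatible. The solution is then unique only up to an additive constant (fix it e.g. by requiring ∫_0^7/2 u dx = 0).


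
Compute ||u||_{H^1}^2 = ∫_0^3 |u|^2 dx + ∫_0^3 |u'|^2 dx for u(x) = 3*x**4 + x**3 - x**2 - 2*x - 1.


||u||_{H^1}^2 = 10027083/140

The H^1 norm (squared) on an interval (0, L) is
  ||u||_{H^1}^2 = ∫_0^L u(x)^2 dx + ∫_0^L u'(x)^2 dx.
Compute u'(x) = 12*x**3 + 3*x**2 - 2*x - 2.
Then u(x)^2 = 9*x**8 + 6*x**7 - 5*x**6 - 14*x**5 - 9*x**4 + 2*x**3 + 6*x**2 + 4*x + 1 and u'(x)^2 = 144*x**6 + 72*x**5 - 39*x**4 - 60*x**3 - 8*x**2 + 8*x + 4.
Integrate each monomial from 0 to 3 using ∫_0^3 c·x^n dx = c·3^(n+1)/(n+1):
  ∫_0^3 u(x)^2 dx = ∫_0^3 (9*x^8 + 6*x^7 - 5*x^6 - 14*x^5 - 9*x^4 + 2*x^3 + 6*x^2 + 4*x + 1) dx. Term by term:
    ∫_0^3 9*x^8 dx = 19683;  ∫_0^3 6*x^7 dx = 19683/4;  ∫_0^3 -5*x^6 dx = -10935/7;
    ∫_0^3 -14*x^5 dx = -1701;  ∫_0^3 -9*x^4 dx = -2187/5;  ∫_0^3 2*x^3 dx = 81/2;
    ∫_0^3 6*x^2 dx = 54;  ∫_0^3 4*x dx = 18;  ∫_0^3 1 dx = 3.
  Sum: 19683 + 19683/4 − 10935/7 − 1701 − 2187/5 + 81/2 + 54 + 18 + 3 = 2942619/140.
  ∫_0^3 u'(x)^2 dx = ∫_0^3 (144*x^6 + 72*x^5 - 39*x^4 - 60*x^3 - 8*x^2 + 8*x + 4) dx. Term by term:
    ∫_0^3 144*x^6 dx = 314928/7;  ∫_0^3 72*x^5 dx = 8748;  ∫_0^3 -39*x^4 dx = -9477/5;
    ∫_0^3 -60*x^3 dx = -1215;  ∫_0^3 -8*x^2 dx = -72;  ∫_0^3 8*x dx = 36;
    ∫_0^3 4 dx = 12.
  Sum: 314928/7 + 8748 − 9477/5 − 1215 − 72 + 36 + 12 = 1771116/35.
Adding: ||u||_{H^1}^2 = 2942619/140 + 1771116/35 = 10027083/140.


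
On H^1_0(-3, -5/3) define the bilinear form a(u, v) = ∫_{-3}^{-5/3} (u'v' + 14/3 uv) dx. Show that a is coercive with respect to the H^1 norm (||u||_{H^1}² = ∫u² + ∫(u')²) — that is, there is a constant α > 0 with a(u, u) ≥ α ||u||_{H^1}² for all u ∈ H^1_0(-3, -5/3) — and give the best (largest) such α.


α = 1

Coercivity of a(·,·) on H^1_0(-3, -5/3) means a(u, u) ≥ α ||u||_{H^1}² for every u ∈ H^1_0.
The interval has length L = 4/3, and Poincaré/coercivity depend only on L. Here a(u, u) = ∫(u')² + (14/3)·∫u².
Here c = 14/3 ≥ 1, so a(u,u) = ∫(u')² + c∫u² ≥ ∫(u')² + ∫u² = ||u||_{H^1}², i.e. α = 1 works. No larger α is possible: a(u,u) ≥ α||u||_{H^1}² means (1−α)∫(u')² ≥ (α−c)∫u², and for the modes u_n = sin(nπ(x−x₀)/L) (x₀ the left endpoint) one has ∫u_n²/∫(u_n')² = (L/(nπ))² → 0, so a(u_n,u_n)/||u_n||_{H^1}² → 1. Hence the optimal constant is α = 1.
Therefore α = 1.


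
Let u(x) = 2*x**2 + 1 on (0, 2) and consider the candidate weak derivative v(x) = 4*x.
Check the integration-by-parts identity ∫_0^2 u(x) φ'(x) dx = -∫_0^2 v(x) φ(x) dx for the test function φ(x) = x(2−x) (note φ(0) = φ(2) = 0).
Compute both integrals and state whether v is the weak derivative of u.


LHS = -16/3, RHS = -16/3. Yes, v = u' weakly.

u(x) = 2*x**2 + 1, classical derivative u'(x) = 4*x.
φ(x) = x(2−x), so φ'(x) = 2 - 2*x.
Note φ(0) = φ(2) = 0, so the boundary term u·φ vanishes.
LHS = ∫_0^2 u(x) φ'(x) dx = ∫_0^2 (-4*x^3 + 4*x^2 - 2*x + 2) dx. Term by term:
  ∫_0^2 -4*x^3 dx = -16;  ∫_0^2 4*x^2 dx = 32/3;  ∫_0^2 -2*x dx = -4;
  ∫_0^2 2 dx = 4.
Sum: -16 + 32/3 − 4 + 4 = -16/3.
So LHS = -16/3.
∫_0^2 v(x) φ(x) dx = ∫_0^2 (-4*x^3 + 8*x^2) dx. Term by term:
  ∫_0^2 -4*x^3 dx = -16;  ∫_0^2 8*x^2 dx = 64/3.
Sum: -16 + 64/3 = 16/3.
So RHS = -∫_0^2 v(x) φ(x) dx = -16/3.
LHS = RHS, so the identity holds for this test φ.
Moreover u is smooth here and v(x) = u'(x) = 4*x pointwise, so the identity holds for every test function. Hence v is the weak derivative of u.


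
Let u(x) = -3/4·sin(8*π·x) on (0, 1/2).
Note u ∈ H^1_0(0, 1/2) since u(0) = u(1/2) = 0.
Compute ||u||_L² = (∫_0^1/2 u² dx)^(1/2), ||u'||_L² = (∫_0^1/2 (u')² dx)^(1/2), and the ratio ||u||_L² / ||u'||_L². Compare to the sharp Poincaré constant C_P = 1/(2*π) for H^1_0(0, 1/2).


||u||_L² / ||u'||_L² = 1/(8*π) < C_P = 1/(2*π).

u(x) = -3/4·sin(8*π·x), so u'(x) = -6*π*cos(8*π*x).
Writing u(x) = A·sin(kπx/L) with A = -3/4 and k = 4, use ∫_0^L sin²(kπx/L) dx = L/2 and ∫_0^L cos²(kπx/L) dx = L/2.
u² = 9/16·sin²(8*π·x) and (u')² = 36*π^2·cos²(8*π·x), and each of sin², cos² integrates to L/2 = 1/4 over (0, 1/2).
∫_0^1/2 u² dx = 9/64, so ||u||_L² = 3/8.
∫_0^1/2 (u')² dx = 9*π^2, so ||u'||_L² = 3*π.
Ratio ||u||_L² / ||u'||_L² = 1/(8*π).
Sharp Poincaré constant on H^1_0(0, 1/2) is C_P = L/π = 1/(2*π), achieved by sin(2*π·x).
This is the k = 4 harmonic; the ratio L/(kπ) is strictly less than C_P = L/π, consistent with the sharp inequality ||u||_L² ≤ C_P ||u'||_L².


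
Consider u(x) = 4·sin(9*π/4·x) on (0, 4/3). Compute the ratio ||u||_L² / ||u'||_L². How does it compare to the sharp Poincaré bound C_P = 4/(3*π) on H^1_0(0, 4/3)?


||u||_L² / ||u'||_L² = 4/(9*π) < C_P = 4/(3*π).

u(x) = 4·sin(9*π/4·x), so u'(x) = 9*π*cos(9*π*x/4).
Writing u(x) = A·sin(kπx/L) with A = 4 and k = 3, use ∫_0^L sin²(kπx/L) dx = L/2 and ∫_0^L cos²(kπx/L) dx = L/2.
u² = 16·sin²(9*π/4·x) and (u')² = 81*π^2·cos²(9*π/4·x), and each of sin², cos² integrates to L/2 = 2/3 over (0, 4/3).
∫_0^4/3 u² dx = 32/3, so ||u||_L² = 4*sqrt(6)/3.
∫_0^4/3 (u')² dx = 54*π^2, so ||u'||_L² = 3*sqrt(6)*π.
Ratio ||u||_L² / ||u'||_L² = 4/(9*π).
Sharp Poincaré constant on H^1_0(0, 4/3) is C_P = L/π = 4/(3*π), achieved by sin(3*π/4·x).
This is the k = 3 harmonic; the ratio L/(kπ) is strictly less than C_P = L/π, consistent with the sharp inequality ||u||_L² ≤ C_P ||u'||_L².


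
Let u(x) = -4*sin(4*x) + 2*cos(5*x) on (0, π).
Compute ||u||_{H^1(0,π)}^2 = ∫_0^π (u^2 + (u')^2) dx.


||u||_{H^1(0,π)}^2 = 3328/9 + 188*π

u'(x) = -10*sin(5*x) - 16*cos(4*x).
Expand u² and (u')² and integrate term by term on (0, π), using: for integers n ≥ 1, ∫_0^π sin²(nx) dx = ∫_0^π cos²(nx) dx = π/2; for n ≠ n', ∫_0^π sin(nx)sin(n'x) dx = ∫_0^π cos(nx)cos(n'x) dx = 0; and by product-to-sum, ∫_0^π sin(nx)cos(n'x) dx = ½∫_0^π [sin((n+n')x) + sin((n−n')x)] dx, which is 0 when n+n' is even and 2n/(n²−n'²) when n+n' is odd (it need not vanish on (0, π)).
  u² squared terms: (-4)²·∫sin(4x)² dx = 16·π/2 = 8*π;  (2)²·∫cos(5x)² dx = 4·π/2 = 2*π.
  u² cross terms: 2·(-4)·(2)·∫sin(4x)·cos(5x) dx = -16·(-8/9) = 128/9.
  So ∫_0^π u² dx = 8*π + 2*π + 128/9 = 128/9 + 10*π.
  (u')² squared terms: (-16)²·∫cos(4x)² dx = 256·π/2 = 128*π;  (-10)²·∫sin(5x)² dx = 100·π/2 = 50*π.
  (u')² cross terms: 2·(-16)·(-10)·∫cos(4x)·sin(5x) dx = 320·(10/9) = 3200/9.
  So ∫_0^π (u')² dx = 128*π + 50*π + 3200/9 = 3200/9 + 178*π.
||u||_{H^1}^2 = (128/9 + 10*π) + (3200/9 + 178*π) = 3328/9 + 188*π.


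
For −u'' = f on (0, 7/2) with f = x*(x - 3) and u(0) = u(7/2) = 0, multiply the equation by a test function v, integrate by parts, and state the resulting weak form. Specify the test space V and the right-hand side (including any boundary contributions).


V = H^1_0(0, 7/2) (so v(0) = v(7/2) = 0); weak form: ∫_0^7/2 u'v' dx = ∫_0^7/2 (x*(x - 3)) v dx for all v ∈ V.

Multiply both sides by a test function v and integrate from 0 to 7/2:
  ∫_0^7/2 −u''(x) v(x) dx = ∫_0^7/2 f(x) v(x) dx.
Integrate the LHS by parts once:
  ∫_0^7/2 −u'' v dx = −[u'(x) v(x)]_0^7/2 + ∫_0^7/2 u'(x) v'(x) dx.
Thus ∫_0^7/2 u'(x) v'(x) dx = ∫_0^7/2 f(x) v(x) dx + [u'(x) v(x)]_0^7/2.
Choose V so that boundary terms are either known or forced to vanish.
u is Dirichlet: u(0) = u(7/2) = 0. Let V = H^1_0(0, 7/2); then v(0) = v(7/2) = 0, and [u' v]_0^7/2 = 0.
Weak formulation: find u (satisfying any essential BC) such that ∫_0^7/2 u'(x) v'(x) dx = ∫_0^7/2 f v dx for all v ∈ V.
Substituting f(x) = x*(x - 3), the right-hand side is ∫_0^7/2 (x*(x - 3)) v dx.


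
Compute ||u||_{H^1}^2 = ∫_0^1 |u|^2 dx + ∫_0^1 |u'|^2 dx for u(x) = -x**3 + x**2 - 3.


||u||_{H^1}^2 = 121/14

The H^1 norm (squared) on an interval (0, L) is
  ||u||_{H^1}^2 = ∫_0^L u(x)^2 dx + ∫_0^L u'(x)^2 dx.
Compute u'(x) = -3*x**2 + 2*x.
Then u(x)^2 = x**6 - 2*x**5 + x**4 + 6*x**3 - 6*x**2 + 9 and u'(x)^2 = 9*x**4 - 12*x**3 + 4*x**2.
Integrate each monomial from 0 to 1 using ∫_0^1 c·x^n dx = c·1^(n+1)/(n+1):
  ∫_0^1 u(x)^2 dx = ∫_0^1 (x^6 - 2*x^5 + x^4 + 6*x^3 - 6*x^2 + 9) dx. Term by term:
    ∫_0^1 x^6 dx = 1/7;  ∫_0^1 -2*x^5 dx = -1/3;  ∫_0^1 x^4 dx = 1/5;
    ∫_0^1 6*x^3 dx = 3/2;  ∫_0^1 -6*x^2 dx = -2;  ∫_0^1 9 dx = 9.
  Sum: 1/7 − 1/3 + 1/5 + 3/2 − 2 + 9 = 1787/210.
  ∫_0^1 u'(x)^2 dx = ∫_0^1 (9*x^4 - 12*x^3 + 4*x^2) dx. Term by term:
    ∫_0^1 9*x^4 dx = 9/5;  ∫_0^1 -12*x^3 dx = -3;  ∫_0^1 4*x^2 dx = 4/3.
  Sum: 9/5 − 3 + 4/3 = 2/15.
Adding: ||u||_{H^1}^2 = 1787/210 + 2/15 = 121/14.


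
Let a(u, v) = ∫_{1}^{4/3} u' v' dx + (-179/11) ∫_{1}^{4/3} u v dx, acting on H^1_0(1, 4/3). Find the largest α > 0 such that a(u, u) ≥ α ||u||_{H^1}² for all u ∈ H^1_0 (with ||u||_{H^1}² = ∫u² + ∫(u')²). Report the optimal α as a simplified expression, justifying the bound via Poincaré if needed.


α = (-179 + 99*π^2)/(11*(1 + 9*π^2))

Coercivity of a(·,·) on H^1_0(1, 4/3) means a(u, u) ≥ α ||u||_{H^1}² for every u ∈ H^1_0.
The interval has length L = 1/3, and Poincaré/coercivity depend only on L. Here a(u, u) = ∫(u')² + (-179/11)·∫u².
Here c = -179/11 < 0 with |c| < (π/L)² = 9*π^2, so coercivity still holds. The condition a(u,u) ≥ α||u||_{H^1}² reads (1−α)∫(u')² ≥ (α−c)∫u². Any admissible α is ≤ 1 (rapidly oscillating u have ∫u²/∫(u')² → 0), and α = 1 would force 0 ≥ (1−c)∫u², impossible since c < 1; so 1−α > 0. By the sharp Poincaré inequality on H^1_0 of an interval of length L, ∫(u')² ≥ (π/L)²∫u² with equality for the first sine mode sin(π(x−x₀)/L) (x₀ the left endpoint), so the inequality holds for all u iff (1−α)(π/L)² ≥ α − c, i.e. α ≤ ((π/L)² + c)/((π/L)² + 1) = (1 + c(L/π)²)/(1 + (L/π)²). (Direct route, valid since c ≤ 0: Poincaré gives c∫u² ≥ c(L/π)²∫(u')², so a(u,u) ≥ (1 + c(L/π)²)∫(u')², while ||u||_{H^1}² ≤ (1 + (L/π)²)∫(u')²; dividing yields the same α.) With (π/L)² = 9*π^2 and c = -179/11, the largest admissible constant is α = ((π/L)² + c)/((π/L)² + 1).
Simplifying, α = (-179 + 99*π^2)/(11*(1 + 9*π^2)).


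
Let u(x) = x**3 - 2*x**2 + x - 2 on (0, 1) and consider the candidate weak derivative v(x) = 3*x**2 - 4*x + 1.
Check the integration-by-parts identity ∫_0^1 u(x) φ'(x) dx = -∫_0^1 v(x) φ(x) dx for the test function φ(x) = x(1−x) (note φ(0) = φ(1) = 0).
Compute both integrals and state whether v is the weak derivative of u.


LHS = 1/60, RHS = 1/60. Yes, v = u' weakly.

u(x) = x**3 - 2*x**2 + x - 2, classical derivative u'(x) = 3*x**2 - 4*x + 1.
φ(x) = x(1−x), so φ'(x) = 1 - 2*x.
Note φ(0) = φ(1) = 0, so the boundary term u·φ vanishes.
LHS = ∫_0^1 u(x) φ'(x) dx = ∫_0^1 (-2*x^4 + 5*x^3 - 4*x^2 + 5*x - 2) dx. Term by term:
  ∫_0^1 -2*x^4 dx = -2/5;  ∫_0^1 5*x^3 dx = 5/4;  ∫_0^1 -4*x^2 dx = -4/3;
  ∫_0^1 5*x dx = 5/2;  ∫_0^1 -2 dx = -2.
Sum: -2/5 + 5/4 − 4/3 + 5/2 − 2 = 1/60.
So LHS = 1/60.
∫_0^1 v(x) φ(x) dx = ∫_0^1 (-3*x^4 + 7*x^3 - 5*x^2 + x) dx. Term by term:
  ∫_0^1 -3*x^4 dx = -3/5;  ∫_0^1 7*x^3 dx = 7/4;  ∫_0^1 -5*x^2 dx = -5/3;
  ∫_0^1 x dx = 1/2.
Sum: -3/5 + 7/4 − 5/3 + 1/2 = -1/60.
So RHS = -∫_0^1 v(x) φ(x) dx = 1/60.
LHS = RHS, so the identity holds for this test φ.
Moreover u is smooth here and v(x) = u'(x) = 3*x**2 - 4*x + 1 pointwise, so the identity holds for every test function. Hence v is the weak derivative of u.


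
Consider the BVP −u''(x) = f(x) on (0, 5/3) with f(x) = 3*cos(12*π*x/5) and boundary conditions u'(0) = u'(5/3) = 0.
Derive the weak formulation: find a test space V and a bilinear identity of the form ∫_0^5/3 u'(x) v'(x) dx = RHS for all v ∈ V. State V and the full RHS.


V = H^1(0, 5/3) (no boundary constraint on v; u is determined up to an additive constant); weak form: ∫_0^5/3 u'v' dx = ∫_0^5/3 (3*cos(12*π*x/5)) v dx for all v ∈ V.

Multiply both sides by a test function v and integrate from 0 to 5/3:
  ∫_0^5/3 −u''(x) v(x) dx = ∫_0^5/3 f(x) v(x) dx.
Integrate the LHS by parts once:
  ∫_0^5/3 −u'' v dx = −[u'(x) v(x)]_0^5/3 + ∫_0^5/3 u'(x) v'(x) dx.
Thus ∫_0^5/3 u'(x) v'(x) dx = ∫_0^5/3 f(x) v(x) dx + [u'(x) v(x)]_0^5/3.
Choose V so that boundary terms are either known or forced to vanish.
u has homogeneous Neumann: u'(0) = u'(5/3) = 0. So [u' v]_0^5/3 = 0·v(5/3) − 0·v(0) = 0 for any v; take V = H^1(0, 5/3).
Weak formulation: find u (satisfying any essential BC) such that ∫_0^5/3 u'(x) v'(x) dx = ∫_0^5/3 f v dx for all v ∈ V (homogeneous Neumann, so boundary terms vanish).
Substituting f(x) = 3*cos(12*π*x/5), the right-hand side is ∫_0^5/3 (3*cos(12*π*x/5)) v dx.
Compatibility check (pure Neumann): taking v ≡ 1 ∈ V gives 0 = ∫_0^5/3 f dx + (0) − (0), i.e. ∫_0^5/3 f dx must equal u'(0) − u'(5/3) = 0. Indeed ∫_0^5/3 (3*cos(12*π*x/5)) dx = 0, so the data are compatible. The solution is then unique only up to an additive constant (fix it e.g. by requiring ∫_0^5/3 u dx = 0).


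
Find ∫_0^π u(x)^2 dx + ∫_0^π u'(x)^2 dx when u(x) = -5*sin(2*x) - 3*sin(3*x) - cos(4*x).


||u||_{H^1(0,π)}^2 = -612/7 + 116*π

u'(x) = 4*sin(4*x) - 10*cos(2*x) - 9*cos(3*x).
Expand u² and (u')² and integrate term by term on (0, π), using: for integers n ≥ 1, ∫_0^π sin²(nx) dx = ∫_0^π cos²(nx) dx = π/2; for n ≠ n', ∫_0^π sin(nx)sin(n'x) dx = ∫_0^π cos(nx)cos(n'x) dx = 0; and by product-to-sum, ∫_0^π sin(nx)cos(n'x) dx = ½∫_0^π [sin((n+n')x) + sin((n−n')x)] dx, which is 0 when n+n' is even and 2n/(n²−n'²) when n+n' is odd (it need not vanish on (0, π)).
  u² squared terms: (-1)²·∫cos(4x)² dx = 1·π/2 = π/2;  (-5)²·∫sin(2x)² dx = 25·π/2 = 25*π/2;  (-3)²·∫sin(3x)² dx = 9·π/2 = 9*π/2.
  u² cross terms: 2·(-1)·(-5)·∫cos(4x)·sin(2x) dx = 10·(0) = 0;  2·(-1)·(-3)·∫cos(4x)·sin(3x) dx = 6·(-6/7) = -36/7;  2·(-5)·(-3)·∫sin(2x)·sin(3x) dx = 30·(0) = 0.
  So ∫_0^π u² dx = π/2 + 25*π/2 + 9*π/2 + 0 − 36/7 + 0 = -36/7 + 35*π/2.
  (u')² squared terms: (-10)²·∫cos(2x)² dx = 100·π/2 = 50*π;  (-9)²·∫cos(3x)² dx = 81·π/2 = 81*π/2;  (4)²·∫sin(4x)² dx = 16·π/2 = 8*π.
  (u')² cross terms: 2·(-10)·(-9)·∫cos(2x)·cos(3x) dx = 180·(0) = 0;  2·(-10)·(4)·∫cos(2x)·sin(4x) dx = -80·(0) = 0;  2·(-9)·(4)·∫cos(3x)·sin(4x) dx = -72·(8/7) = -576/7.
  So ∫_0^π (u')² dx = 50*π + 81*π/2 + 8*π + 0 + 0 − 576/7 = -576/7 + 197*π/2.
||u||_{H^1}^2 = (-36/7 + 35*π/2) + (-576/7 + 197*π/2) = -612/7 + 116*π.
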